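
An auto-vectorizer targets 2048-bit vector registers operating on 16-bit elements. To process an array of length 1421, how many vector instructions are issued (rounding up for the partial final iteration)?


Width = 2048 / 16 = 128 elements per vector op
Iterations = ceil(1421 / 128) = 12

12


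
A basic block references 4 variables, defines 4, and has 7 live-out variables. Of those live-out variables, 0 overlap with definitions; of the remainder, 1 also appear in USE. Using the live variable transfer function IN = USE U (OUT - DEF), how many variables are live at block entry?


OUT - DEF: 7 - 0 = 7
|IN| = |USE| + |OUT - DEF| - |USE ∩ (OUT - DEF)| = 4 + 7 - 1 = 10

10


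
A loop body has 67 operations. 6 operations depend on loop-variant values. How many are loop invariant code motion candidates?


Invariant candidates = total - loop-dependent
= 67 - 6 = 61

61


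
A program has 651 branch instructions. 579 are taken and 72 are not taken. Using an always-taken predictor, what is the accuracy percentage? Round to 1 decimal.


Predictor: always-taken
Correct predictions = 579
Accuracy = 579 / 651 * 100 = 88.9%

88.9


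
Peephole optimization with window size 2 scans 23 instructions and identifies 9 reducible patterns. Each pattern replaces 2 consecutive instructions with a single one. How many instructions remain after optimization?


Each match removes 1 instructions.
Total removed = 9 * 1 = 9
Remaining = 23 - 9 = 14

14


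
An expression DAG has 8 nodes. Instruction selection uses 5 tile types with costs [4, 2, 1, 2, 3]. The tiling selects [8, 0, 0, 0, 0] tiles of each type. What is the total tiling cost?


Total cost = sum(count_i * cost_i)
= 8*4 + 0*2 + 0*1 + 0*2 + 0*3
= 32

32


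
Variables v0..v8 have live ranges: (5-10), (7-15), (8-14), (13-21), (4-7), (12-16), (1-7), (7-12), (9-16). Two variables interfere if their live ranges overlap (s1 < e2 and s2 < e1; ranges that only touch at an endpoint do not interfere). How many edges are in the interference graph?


Check all pairs for overlapping intervals.
Two intervals (s1,e1) and (s2,e2) overlap if s1 < e2 and s2 < e1.
v0 (5-10) vs v1..v8: overlaps v1, v2, v4, v6, v7, v8 -> 6
v1 (7-15) vs v2..v8: overlaps v2, v3, v5, v7, v8 -> 5
v2 (8-14) vs v3..v8: overlaps v3, v5, v7, v8 -> 4
v3 (13-21) vs v4..v8: overlaps v5, v8 -> 2
v4 (4-7) vs v5..v8: overlaps v6 -> 1
v5 (12-16) vs v6..v8: overlaps v8 -> 1
v6 (1-7) vs v7..v8: overlaps none -> 0
v7 (7-12) vs v8: overlaps v8 -> 1
Total overlapping pairs = 6 + 5 + 4 + 2 + 1 + 1 + 0 + 1 = 20

20


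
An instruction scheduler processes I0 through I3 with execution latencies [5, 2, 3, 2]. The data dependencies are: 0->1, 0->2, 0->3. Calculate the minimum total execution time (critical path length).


Compute longest path through dependency graph: dist(Ik) = max over predecessors of dist + latency(Ik).
dist(I0) = latency 5 = 5
dist(I1) = dist(I0) + 2 = 5 + 2 = 7
dist(I2) = dist(I0) + 3 = 5 + 3 = 8
dist(I3) = dist(I0) + 2 = 5 + 2 = 7
Critical path = max dist = 8

8


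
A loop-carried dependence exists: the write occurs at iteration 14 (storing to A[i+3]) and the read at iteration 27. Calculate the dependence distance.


Distance = read iteration - write iteration
= 27 - 14 = 13

13


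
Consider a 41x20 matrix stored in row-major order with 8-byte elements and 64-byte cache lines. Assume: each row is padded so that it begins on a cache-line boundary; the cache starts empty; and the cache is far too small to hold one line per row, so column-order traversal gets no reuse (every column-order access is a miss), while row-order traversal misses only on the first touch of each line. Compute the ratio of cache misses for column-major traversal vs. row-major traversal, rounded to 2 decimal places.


Each row occupies 20 * 8 = 160 bytes and starts on a line boundary, so it spans ceil(160 / 64) = 3 cache lines.
Row-major traversal misses (one per line touched): 41 * ceil(20 * 8 / 64) = 123
Column-major traversal misses (no reuse, every access misses): 41 * 20 = 820
Ratio = 820 / 123 = 6.67

6.67


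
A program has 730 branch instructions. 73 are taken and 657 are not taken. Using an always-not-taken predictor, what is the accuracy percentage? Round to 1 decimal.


Predictor: always-not-taken
Correct predictions = 657
Accuracy = 657 / 730 * 100 = 90.0%

90.0


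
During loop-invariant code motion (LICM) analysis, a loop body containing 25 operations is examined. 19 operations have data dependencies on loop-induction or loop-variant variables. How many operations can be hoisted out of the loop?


Invariant candidates = total - loop-dependent
= 25 - 19 = 6

6


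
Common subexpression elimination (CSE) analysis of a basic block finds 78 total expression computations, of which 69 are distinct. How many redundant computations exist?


CSE count = total expressions - unique expressions
= 78 - 69 = 9

9


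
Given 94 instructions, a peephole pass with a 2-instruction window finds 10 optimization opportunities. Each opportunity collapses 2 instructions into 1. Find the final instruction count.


Each match removes 1 instructions.
Total removed = 10 * 1 = 10
Remaining = 94 - 10 = 84

84


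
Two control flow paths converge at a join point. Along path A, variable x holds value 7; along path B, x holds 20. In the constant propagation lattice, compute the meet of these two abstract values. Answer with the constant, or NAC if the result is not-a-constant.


Meet operation: if both paths give the same constant, result is that constant; if they differ, result is NAC (not-a-constant).
Path A: 7, Path B: 20 -> differ
Result: not-a-constant -> NAC

NAC


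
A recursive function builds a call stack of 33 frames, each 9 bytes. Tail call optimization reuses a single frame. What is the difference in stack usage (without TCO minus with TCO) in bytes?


Without TCO: 33 * 9 = 297 bytes
With TCO: reuse 1 frame = 9 bytes
Savings = 297 - 9 = 288

288


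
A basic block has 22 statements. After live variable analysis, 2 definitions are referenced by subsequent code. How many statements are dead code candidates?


Dead code = total statements - live definitions
= 22 - 2 = 20

20


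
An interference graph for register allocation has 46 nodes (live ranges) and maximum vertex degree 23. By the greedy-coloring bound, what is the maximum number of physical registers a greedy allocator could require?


Greedy coloring never needs more than (max_degree + 1) colors: when coloring a vertex, at most max_degree neighbors are already colored.
Upper bound = 23 + 1 = 24

24


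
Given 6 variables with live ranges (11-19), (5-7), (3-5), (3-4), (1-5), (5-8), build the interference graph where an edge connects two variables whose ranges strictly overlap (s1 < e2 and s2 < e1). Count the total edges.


Check all pairs for overlapping intervals.
Two intervals (s1,e1) and (s2,e2) overlap if s1 < e2 and s2 < e1.
v0 (11-19) vs v1..v5: overlaps none -> 0
v1 (5-7) vs v2..v5: overlaps v5 -> 1
v2 (3-5) vs v3..v5: overlaps v3, v4 -> 2
v3 (3-4) vs v4..v5: overlaps v4 -> 1
v4 (1-5) vs v5: overlaps none -> 0
Total overlapping pairs = 0 + 1 + 2 + 1 + 0 = 4

4


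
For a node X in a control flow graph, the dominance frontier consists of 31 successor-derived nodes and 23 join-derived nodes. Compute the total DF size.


DF(X) = direct successor contributions + join point contributions
= 31 + 23 = 54

54


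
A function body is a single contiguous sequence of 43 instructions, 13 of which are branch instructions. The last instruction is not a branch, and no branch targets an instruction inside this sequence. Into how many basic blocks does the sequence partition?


With no in-sequence branch targets, the leaders are the first instruction plus the instruction after each branch.
Number of basic blocks = branches + 1
= 13 + 1 = 14

14


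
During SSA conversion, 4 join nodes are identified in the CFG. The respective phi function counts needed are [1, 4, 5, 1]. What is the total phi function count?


Total phi functions = sum of phi functions at each join node
= 1 + 4 + 5 + 1 = 11

11


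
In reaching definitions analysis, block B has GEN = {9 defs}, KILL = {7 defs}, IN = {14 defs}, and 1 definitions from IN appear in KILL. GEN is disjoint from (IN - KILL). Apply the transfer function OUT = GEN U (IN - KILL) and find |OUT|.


IN - KILL: 14 - 1 = 13 surviving definitions
OUT = GEN + surviving = 9 + 13 = 22

22


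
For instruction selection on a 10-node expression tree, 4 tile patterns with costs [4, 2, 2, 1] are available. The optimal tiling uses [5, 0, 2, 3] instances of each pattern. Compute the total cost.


Total cost = sum(count_i * cost_i)
= 5*4 + 0*2 + 2*2 + 3*1
= 27

27


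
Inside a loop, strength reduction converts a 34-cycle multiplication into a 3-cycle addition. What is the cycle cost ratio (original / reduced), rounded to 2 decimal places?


Ratio = mult_cost / add_cost = 34 / 3 = 11.33

11.33


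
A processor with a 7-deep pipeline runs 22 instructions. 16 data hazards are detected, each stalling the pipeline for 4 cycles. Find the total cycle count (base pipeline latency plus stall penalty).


Base cycles = 7 + 22 - 1 = 28
Total stalls = 16 * 4 = 64
Total = 28 + 64 = 92

92


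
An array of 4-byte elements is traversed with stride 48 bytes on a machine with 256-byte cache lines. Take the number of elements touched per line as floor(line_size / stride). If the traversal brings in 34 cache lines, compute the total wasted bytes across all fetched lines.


Elements per line = floor(256 / 48) = 5
Bytes used per line = 5 * 4 = 20
Wasted per line = 256 - 20 = 236
Total wasted = 236 * 34 = 8024

8024


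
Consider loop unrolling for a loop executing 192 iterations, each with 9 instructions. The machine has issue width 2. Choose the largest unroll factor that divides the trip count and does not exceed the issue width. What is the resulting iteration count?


Largest divisor of 192 <= 2 is 2
New iterations = 192 / 2 = 96

96


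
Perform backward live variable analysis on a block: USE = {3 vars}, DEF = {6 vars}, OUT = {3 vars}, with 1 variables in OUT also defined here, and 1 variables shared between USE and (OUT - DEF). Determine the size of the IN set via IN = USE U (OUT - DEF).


OUT - DEF: 3 - 1 = 2
|IN| = |USE| + |OUT - DEF| - |USE ∩ (OUT - DEF)| = 3 + 2 - 1 = 4

4


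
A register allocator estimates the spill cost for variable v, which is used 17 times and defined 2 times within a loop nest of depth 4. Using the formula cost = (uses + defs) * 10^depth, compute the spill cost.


uses + defs = 17 + 2 = 19
10^4 = 10000
Spill cost = 19 * 10000 = 190000

190000


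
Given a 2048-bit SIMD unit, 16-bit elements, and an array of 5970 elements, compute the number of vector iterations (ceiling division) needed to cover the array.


Width = 2048 / 16 = 128 elements per vector op
Iterations = ceil(5970 / 128) = 47

47


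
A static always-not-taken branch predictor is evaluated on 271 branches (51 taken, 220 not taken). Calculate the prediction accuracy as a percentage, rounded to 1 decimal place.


Predictor: always-not-taken
Correct predictions = 220
Accuracy = 220 / 271 * 100 = 81.2%

81.2


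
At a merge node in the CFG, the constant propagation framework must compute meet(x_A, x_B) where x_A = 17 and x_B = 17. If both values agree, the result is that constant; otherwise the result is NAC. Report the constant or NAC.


Meet operation: if both paths give the same constant, result is that constant; if they differ, result is NAC (not-a-constant).
Path A: 17, Path B: 17 -> equal
Result: constant -> 17

17


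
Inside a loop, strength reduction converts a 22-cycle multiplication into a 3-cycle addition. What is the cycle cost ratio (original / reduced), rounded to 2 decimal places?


Ratio = mult_cost / add_cost = 22 / 3 = 7.33

7.33


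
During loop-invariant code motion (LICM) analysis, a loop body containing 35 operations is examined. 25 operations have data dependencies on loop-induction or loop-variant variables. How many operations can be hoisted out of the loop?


Invariant candidates = total - loop-dependent
= 35 - 25 = 10

10


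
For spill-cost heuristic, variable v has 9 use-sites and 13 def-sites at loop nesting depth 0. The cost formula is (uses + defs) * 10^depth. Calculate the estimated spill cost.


uses + defs = 9 + 13 = 22
10^0 = 1
Spill cost = 22 * 1 = 22

22


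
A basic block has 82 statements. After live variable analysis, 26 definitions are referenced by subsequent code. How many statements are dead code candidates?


Dead code = total statements - live definitions
= 82 - 26 = 56

56


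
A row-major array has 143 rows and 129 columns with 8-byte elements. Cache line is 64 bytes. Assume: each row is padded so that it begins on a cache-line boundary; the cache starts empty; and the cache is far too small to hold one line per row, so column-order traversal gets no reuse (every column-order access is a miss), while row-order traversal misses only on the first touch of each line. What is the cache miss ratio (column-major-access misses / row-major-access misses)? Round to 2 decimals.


Each row occupies 129 * 8 = 1032 bytes and starts on a line boundary, so it spans ceil(1032 / 64) = 17 cache lines.
Row-major traversal misses (one per line touched): 143 * ceil(129 * 8 / 64) = 2431
Column-major traversal misses (no reuse, every access misses): 143 * 129 = 18447
Ratio = 18447 / 2431 = 7.59

7.59


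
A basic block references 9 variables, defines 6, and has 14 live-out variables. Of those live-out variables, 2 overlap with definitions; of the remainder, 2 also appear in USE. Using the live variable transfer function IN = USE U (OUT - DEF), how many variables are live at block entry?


OUT - DEF: 14 - 2 = 12
|IN| = |USE| + |OUT - DEF| - |USE ∩ (OUT - DEF)| = 9 + 12 - 2 = 19

19


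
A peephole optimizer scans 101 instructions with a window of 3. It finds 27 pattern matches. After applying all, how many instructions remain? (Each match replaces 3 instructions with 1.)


Each match removes 2 instructions.
Total removed = 27 * 2 = 54
Remaining = 101 - 54 = 47

47


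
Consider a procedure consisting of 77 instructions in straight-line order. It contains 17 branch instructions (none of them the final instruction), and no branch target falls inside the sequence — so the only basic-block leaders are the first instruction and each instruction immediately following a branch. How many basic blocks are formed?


With no in-sequence branch targets, the leaders are the first instruction plus the instruction after each branch.
Number of basic blocks = branches + 1
= 17 + 1 = 18

18


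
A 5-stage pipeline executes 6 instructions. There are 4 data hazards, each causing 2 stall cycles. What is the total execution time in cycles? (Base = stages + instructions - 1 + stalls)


Base cycles = 5 + 6 - 1 = 10
Total stalls = 4 * 2 = 8
Total = 10 + 8 = 18

18


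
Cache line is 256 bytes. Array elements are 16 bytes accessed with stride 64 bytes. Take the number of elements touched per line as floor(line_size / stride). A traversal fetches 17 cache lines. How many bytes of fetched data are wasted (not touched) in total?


Elements per line = floor(256 / 64) = 4
Bytes used per line = 4 * 16 = 64
Wasted per line = 256 - 64 = 192
Total wasted = 192 * 17 = 3264

3264


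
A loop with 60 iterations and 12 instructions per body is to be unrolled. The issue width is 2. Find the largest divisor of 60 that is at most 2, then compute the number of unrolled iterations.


Largest divisor of 60 <= 2 is 2
New iterations = 60 / 2 = 30

30


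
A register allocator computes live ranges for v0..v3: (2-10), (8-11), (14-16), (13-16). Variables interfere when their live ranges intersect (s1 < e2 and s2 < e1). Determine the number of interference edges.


Check all pairs for overlapping intervals.
Two intervals (s1,e1) and (s2,e2) overlap if s1 < e2 and s2 < e1.
v0 (2-10) vs v1..v3: overlaps v1 -> 1
v1 (8-11) vs v2..v3: overlaps none -> 0
v2 (14-16) vs v3: overlaps v3 -> 1
Total overlapping pairs = 1 + 0 + 1 = 2

2


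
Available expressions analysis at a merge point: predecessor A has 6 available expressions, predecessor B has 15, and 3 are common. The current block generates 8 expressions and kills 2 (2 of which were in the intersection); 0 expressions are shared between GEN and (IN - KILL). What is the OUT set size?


IN = intersection of predecessors = 3
IN - KILL = 3 - 2 = 1
|OUT| = |GEN| + |IN - KILL| - |GEN ∩ (IN - KILL)| = 8 + 1 - 0 = 9

9


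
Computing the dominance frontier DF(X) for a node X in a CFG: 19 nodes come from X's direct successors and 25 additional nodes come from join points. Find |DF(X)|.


DF(X) = direct successor contributions + join point contributions
= 19 + 25 = 44

44


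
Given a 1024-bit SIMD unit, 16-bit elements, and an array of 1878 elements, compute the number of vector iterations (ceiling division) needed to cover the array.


Width = 1024 / 16 = 64 elements per vector op
Iterations = ceil(1878 / 64) = 30

30


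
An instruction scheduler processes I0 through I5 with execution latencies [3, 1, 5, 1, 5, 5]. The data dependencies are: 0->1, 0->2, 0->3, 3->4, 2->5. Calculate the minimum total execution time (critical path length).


Compute longest path through dependency graph: dist(Ik) = max over predecessors of dist + latency(Ik).
dist(I0) = latency 3 = 3
dist(I1) = dist(I0) + 1 = 3 + 1 = 4
dist(I2) = dist(I0) + 5 = 3 + 5 = 8
dist(I3) = dist(I0) + 1 = 3 + 1 = 4
dist(I4) = dist(I3) + 5 = 4 + 5 = 9
dist(I5) = dist(I2) + 5 = 8 + 5 = 13
Critical path = max dist = 13

13


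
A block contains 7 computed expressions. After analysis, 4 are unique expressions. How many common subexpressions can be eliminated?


CSE count = total expressions - unique expressions
= 7 - 4 = 3

3


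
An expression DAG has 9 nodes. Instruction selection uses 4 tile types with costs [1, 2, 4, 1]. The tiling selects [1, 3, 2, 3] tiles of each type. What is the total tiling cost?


Total cost = sum(count_i * cost_i)
= 1*1 + 3*2 + 2*4 + 3*1
= 18

18


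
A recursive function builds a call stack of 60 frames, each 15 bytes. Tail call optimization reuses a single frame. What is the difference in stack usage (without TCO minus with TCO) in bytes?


Without TCO: 60 * 15 = 900 bytes
With TCO: reuse 1 frame = 15 bytes
Savings = 900 - 15 = 885

885


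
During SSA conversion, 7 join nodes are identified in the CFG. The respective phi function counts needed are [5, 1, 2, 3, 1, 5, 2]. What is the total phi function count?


Total phi functions = sum of phi functions at each join node
= 5 + 1 + 2 + 3 + 1 + 5 + 2 = 19

19


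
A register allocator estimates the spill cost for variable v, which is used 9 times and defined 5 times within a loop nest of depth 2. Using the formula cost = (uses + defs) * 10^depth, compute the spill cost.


uses + defs = 9 + 5 = 14
10^2 = 100
Spill cost = 14 * 100 = 1400

1400


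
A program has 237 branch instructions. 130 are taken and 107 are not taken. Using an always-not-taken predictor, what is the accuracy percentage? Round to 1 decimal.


Predictor: always-not-taken
Correct predictions = 107
Accuracy = 107 / 237 * 100 = 45.1%

45.1


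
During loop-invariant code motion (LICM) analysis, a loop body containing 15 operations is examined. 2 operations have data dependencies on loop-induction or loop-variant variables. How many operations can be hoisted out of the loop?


Invariant candidates = total - loop-dependent
= 15 - 2 = 13

13


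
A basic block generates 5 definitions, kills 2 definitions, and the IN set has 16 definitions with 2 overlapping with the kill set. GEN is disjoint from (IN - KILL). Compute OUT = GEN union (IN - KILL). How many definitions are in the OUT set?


IN - KILL: 16 - 2 = 14 surviving definitions
OUT = GEN + surviving = 5 + 14 = 19

19


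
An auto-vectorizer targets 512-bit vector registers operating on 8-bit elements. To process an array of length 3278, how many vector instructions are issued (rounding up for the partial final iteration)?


Width = 512 / 8 = 64 elements per vector op
Iterations = ceil(3278 / 64) = 52

52


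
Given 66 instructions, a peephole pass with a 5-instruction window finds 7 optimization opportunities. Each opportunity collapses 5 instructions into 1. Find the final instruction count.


Each match removes 4 instructions.
Total removed = 7 * 4 = 28
Remaining = 66 - 28 = 38

38


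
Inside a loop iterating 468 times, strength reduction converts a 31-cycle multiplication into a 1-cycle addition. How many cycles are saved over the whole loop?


Per-iteration saving = 31 - 1 = 30
Total saved = 468 * 30 = 14040

14040


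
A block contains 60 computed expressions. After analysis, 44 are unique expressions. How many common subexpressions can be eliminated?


CSE count = total expressions - unique expressions
= 60 - 44 = 16

16


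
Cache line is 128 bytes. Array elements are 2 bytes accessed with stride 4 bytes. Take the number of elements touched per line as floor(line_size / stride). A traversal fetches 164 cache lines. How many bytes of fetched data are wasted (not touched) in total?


Elements per line = floor(128 / 4) = 32
Bytes used per line = 32 * 2 = 64
Wasted per line = 128 - 64 = 64
Total wasted = 64 * 164 = 10496

10496


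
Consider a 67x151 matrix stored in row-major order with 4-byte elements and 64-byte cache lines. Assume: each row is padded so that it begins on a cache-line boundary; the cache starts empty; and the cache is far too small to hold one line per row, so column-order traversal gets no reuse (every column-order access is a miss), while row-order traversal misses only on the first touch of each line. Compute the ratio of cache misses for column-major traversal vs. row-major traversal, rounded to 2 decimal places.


Each row occupies 151 * 4 = 604 bytes and starts on a line boundary, so it spans ceil(604 / 64) = 10 cache lines.
Row-major traversal misses (one per line touched): 67 * ceil(151 * 4 / 64) = 670
Column-major traversal misses (no reuse, every access misses): 67 * 151 = 10117
Ratio = 10117 / 670 = 15.1

15.1


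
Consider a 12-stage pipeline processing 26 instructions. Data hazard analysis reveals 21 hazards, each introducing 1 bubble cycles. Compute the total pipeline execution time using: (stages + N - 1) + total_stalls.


Base cycles = 12 + 26 - 1 = 37
Total stalls = 21 * 1 = 21
Total = 37 + 21 = 58

58


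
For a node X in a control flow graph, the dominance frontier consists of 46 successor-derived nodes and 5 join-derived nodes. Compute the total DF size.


DF(X) = direct successor contributions + join point contributions
= 46 + 5 = 51

51


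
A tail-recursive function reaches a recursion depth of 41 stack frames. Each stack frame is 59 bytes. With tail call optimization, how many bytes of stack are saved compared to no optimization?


Without TCO: 41 * 59 = 2419 bytes
With TCO: reuse 1 frame = 59 bytes
Savings = 2419 - 59 = 2360

2360


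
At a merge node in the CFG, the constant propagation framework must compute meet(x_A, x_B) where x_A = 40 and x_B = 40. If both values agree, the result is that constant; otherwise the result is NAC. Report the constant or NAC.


Meet operation: if both paths give the same constant, result is that constant; if they differ, result is NAC (not-a-constant).
Path A: 40, Path B: 40 -> equal
Result: constant -> 40

40


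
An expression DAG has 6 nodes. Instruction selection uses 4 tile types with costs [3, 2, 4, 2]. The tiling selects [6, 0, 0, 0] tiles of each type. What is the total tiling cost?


Total cost = sum(count_i * cost_i)
= 6*3 + 0*2 + 0*4 + 0*2
= 18

18


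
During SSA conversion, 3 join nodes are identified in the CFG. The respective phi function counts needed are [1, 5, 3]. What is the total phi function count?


Total phi functions = sum of phi functions at each join node
= 1 + 5 + 3 = 9

9


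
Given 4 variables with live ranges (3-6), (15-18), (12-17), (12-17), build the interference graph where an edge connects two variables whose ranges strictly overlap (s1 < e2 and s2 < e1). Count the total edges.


Check all pairs for overlapping intervals.
Two intervals (s1,e1) and (s2,e2) overlap if s1 < e2 and s2 < e1.
v0 (3-6) vs v1..v3: overlaps none -> 0
v1 (15-18) vs v2..v3: overlaps v2, v3 -> 2
v2 (12-17) vs v3: overlaps v3 -> 1
Total overlapping pairs = 0 + 2 + 1 = 3

3


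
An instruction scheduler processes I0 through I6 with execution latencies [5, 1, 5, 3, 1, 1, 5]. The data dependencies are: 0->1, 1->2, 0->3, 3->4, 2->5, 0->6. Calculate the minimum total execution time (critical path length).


Compute longest path through dependency graph: dist(Ik) = max over predecessors of dist + latency(Ik).
dist(I0) = latency 5 = 5
dist(I1) = dist(I0) + 1 = 5 + 1 = 6
dist(I2) = dist(I1) + 5 = 6 + 5 = 11
dist(I3) = dist(I0) + 3 = 5 + 3 = 8
dist(I4) = dist(I3) + 1 = 8 + 1 = 9
dist(I5) = dist(I2) + 1 = 11 + 1 = 12
dist(I6) = dist(I0) + 5 = 5 + 5 = 10
Critical path = max dist = 12

12


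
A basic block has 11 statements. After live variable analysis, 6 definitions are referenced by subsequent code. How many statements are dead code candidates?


Dead code = total statements - live definitions
= 11 - 6 = 5

5


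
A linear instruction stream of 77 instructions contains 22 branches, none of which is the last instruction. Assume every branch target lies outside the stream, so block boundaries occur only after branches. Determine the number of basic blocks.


With no in-sequence branch targets, the leaders are the first instruction plus the instruction after each branch.
Number of basic blocks = branches + 1
= 22 + 1 = 23

23


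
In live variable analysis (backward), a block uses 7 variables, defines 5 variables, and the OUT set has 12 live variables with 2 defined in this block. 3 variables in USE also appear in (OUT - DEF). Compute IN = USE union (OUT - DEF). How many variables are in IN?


OUT - DEF: 12 - 2 = 10
|IN| = |USE| + |OUT - DEF| - |USE ∩ (OUT - DEF)| = 7 + 10 - 3 = 14

14


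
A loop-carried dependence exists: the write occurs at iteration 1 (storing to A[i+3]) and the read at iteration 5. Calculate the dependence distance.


Distance = read iteration - write iteration
= 5 - 1 = 4

4


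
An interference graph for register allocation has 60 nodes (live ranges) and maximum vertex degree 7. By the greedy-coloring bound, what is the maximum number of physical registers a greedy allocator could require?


Greedy coloring never needs more than (max_degree + 1) colors: when coloring a vertex, at most max_degree neighbors are already colored.
Upper bound = 7 + 1 = 8

8


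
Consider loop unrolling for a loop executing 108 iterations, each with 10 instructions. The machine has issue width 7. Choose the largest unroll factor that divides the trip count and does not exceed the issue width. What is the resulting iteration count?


Largest divisor of 108 <= 7 is 6
New iterations = 108 / 6 = 18

18


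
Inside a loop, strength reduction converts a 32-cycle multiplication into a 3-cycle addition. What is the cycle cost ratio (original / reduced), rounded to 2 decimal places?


Ratio = mult_cost / add_cost = 32 / 3 = 10.67

10.67


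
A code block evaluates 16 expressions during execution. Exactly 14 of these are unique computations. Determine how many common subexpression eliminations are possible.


CSE count = total expressions - unique expressions
= 16 - 14 = 2

2


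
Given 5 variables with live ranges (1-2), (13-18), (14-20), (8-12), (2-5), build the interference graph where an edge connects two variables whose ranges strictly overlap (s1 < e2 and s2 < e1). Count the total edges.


Check all pairs for overlapping intervals.
Two intervals (s1,e1) and (s2,e2) overlap if s1 < e2 and s2 < e1.
v0 (1-2) vs v1..v4: overlaps none -> 0
v1 (13-18) vs v2..v4: overlaps v2 -> 1
v2 (14-20) vs v3..v4: overlaps none -> 0
v3 (8-12) vs v4: overlaps none -> 0
Total overlapping pairs = 0 + 1 + 0 + 0 = 1

1


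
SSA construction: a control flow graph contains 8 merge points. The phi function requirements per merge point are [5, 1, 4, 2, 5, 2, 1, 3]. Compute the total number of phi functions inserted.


Total phi functions = sum of phi functions at each join node
= 5 + 1 + 4 + 2 + 5 + 2 + 1 + 3 = 23

23


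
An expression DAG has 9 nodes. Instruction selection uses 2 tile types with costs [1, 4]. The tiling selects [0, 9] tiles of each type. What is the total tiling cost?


Total cost = sum(count_i * cost_i)
= 0*1 + 9*4
= 36

36


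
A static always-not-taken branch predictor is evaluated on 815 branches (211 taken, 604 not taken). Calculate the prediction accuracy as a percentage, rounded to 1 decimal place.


Predictor: always-not-taken
Correct predictions = 604
Accuracy = 604 / 815 * 100 = 74.1%

74.1


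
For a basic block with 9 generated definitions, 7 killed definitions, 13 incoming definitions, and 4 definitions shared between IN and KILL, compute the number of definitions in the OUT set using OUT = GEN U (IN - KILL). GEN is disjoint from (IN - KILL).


IN - KILL: 13 - 4 = 9 surviving definitions
OUT = GEN + surviving = 9 + 9 = 18

18


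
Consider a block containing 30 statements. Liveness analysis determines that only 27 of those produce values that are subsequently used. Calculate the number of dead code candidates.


Dead code = total statements - live definitions
= 30 - 27 = 3

3


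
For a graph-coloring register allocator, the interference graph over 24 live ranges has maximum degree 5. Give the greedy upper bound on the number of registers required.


Greedy coloring never needs more than (max_degree + 1) colors: when coloring a vertex, at most max_degree neighbors are already colored.
Upper bound = 5 + 1 = 6

6


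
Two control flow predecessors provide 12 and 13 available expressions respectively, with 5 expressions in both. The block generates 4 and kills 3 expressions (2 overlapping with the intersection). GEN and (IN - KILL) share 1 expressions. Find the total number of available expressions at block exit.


IN = intersection of predecessors = 5
IN - KILL = 5 - 2 = 3
|OUT| = |GEN| + |IN - KILL| - |GEN ∩ (IN - KILL)| = 4 + 3 - 1 = 6

6


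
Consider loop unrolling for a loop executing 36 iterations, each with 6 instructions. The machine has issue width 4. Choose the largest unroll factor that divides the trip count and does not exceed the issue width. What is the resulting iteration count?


Largest divisor of 36 <= 4 is 4
New iterations = 36 / 4 = 9

9


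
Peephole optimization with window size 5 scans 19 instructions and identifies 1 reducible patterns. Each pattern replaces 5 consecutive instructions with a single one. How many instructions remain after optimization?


Each match removes 4 instructions.
Total removed = 1 * 4 = 4
Remaining = 19 - 4 = 15

15


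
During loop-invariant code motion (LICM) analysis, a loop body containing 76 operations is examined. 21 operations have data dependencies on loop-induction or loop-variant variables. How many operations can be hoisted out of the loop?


Invariant candidates = total - loop-dependent
= 76 - 21 = 55

55


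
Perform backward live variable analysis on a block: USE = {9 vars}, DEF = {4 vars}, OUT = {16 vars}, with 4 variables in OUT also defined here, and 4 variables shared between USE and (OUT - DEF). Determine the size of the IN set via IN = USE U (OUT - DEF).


OUT - DEF: 16 - 4 = 12
|IN| = |USE| + |OUT - DEF| - |USE ∩ (OUT - DEF)| = 9 + 12 - 4 = 17

17


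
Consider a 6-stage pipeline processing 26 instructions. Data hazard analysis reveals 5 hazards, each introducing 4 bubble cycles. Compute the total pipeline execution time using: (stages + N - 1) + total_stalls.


Base cycles = 6 + 26 - 1 = 31
Total stalls = 5 * 4 = 20
Total = 31 + 20 = 51

51


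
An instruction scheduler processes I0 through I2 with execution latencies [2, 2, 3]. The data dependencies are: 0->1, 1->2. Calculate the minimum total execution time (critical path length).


Compute longest path through dependency graph: dist(Ik) = max over predecessors of dist + latency(Ik).
dist(I0) = latency 2 = 2
dist(I1) = dist(I0) + 2 = 2 + 2 = 4
dist(I2) = dist(I1) + 3 = 4 + 3 = 7
Critical path = max dist = 7

7


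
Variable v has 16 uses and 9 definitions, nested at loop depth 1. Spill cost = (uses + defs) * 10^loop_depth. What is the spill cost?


uses + defs = 16 + 9 = 25
10^1 = 10
Spill cost = 25 * 10 = 250

250


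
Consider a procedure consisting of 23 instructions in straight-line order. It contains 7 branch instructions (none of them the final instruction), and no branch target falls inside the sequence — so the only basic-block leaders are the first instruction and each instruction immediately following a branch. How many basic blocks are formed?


With no in-sequence branch targets, the leaders are the first instruction plus the instruction after each branch.
Number of basic blocks = branches + 1
= 7 + 1 = 8

8


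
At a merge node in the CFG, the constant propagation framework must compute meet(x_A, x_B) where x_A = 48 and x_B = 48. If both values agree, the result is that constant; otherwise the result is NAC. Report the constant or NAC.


Meet operation: if both paths give the same constant, result is that constant; if they differ, result is NAC (not-a-constant).
Path A: 48, Path B: 48 -> equal
Result: constant -> 48

48


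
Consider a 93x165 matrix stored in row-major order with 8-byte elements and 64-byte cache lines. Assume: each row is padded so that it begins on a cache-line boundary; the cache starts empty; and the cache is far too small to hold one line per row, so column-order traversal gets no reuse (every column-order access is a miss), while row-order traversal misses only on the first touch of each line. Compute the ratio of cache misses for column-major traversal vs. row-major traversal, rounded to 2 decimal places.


Each row occupies 165 * 8 = 1320 bytes and starts on a line boundary, so it spans ceil(1320 / 64) = 21 cache lines.
Row-major traversal misses (one per line touched): 93 * ceil(165 * 8 / 64) = 1953
Column-major traversal misses (no reuse, every access misses): 93 * 165 = 15345
Ratio = 15345 / 1953 = 7.86

7.86


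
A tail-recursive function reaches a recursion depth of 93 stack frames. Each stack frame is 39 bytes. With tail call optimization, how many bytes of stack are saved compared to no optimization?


Without TCO: 93 * 39 = 3627 bytes
With TCO: reuse 1 frame = 39 bytes
Savings = 3627 - 39 = 3588

3588


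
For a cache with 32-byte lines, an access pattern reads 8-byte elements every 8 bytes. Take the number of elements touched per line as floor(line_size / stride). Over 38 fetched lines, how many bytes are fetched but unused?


Elements per line = floor(32 / 8) = 4
Bytes used per line = 4 * 8 = 32
Wasted per line = 32 - 32 = 0
Total wasted = 0 * 38 = 0

0


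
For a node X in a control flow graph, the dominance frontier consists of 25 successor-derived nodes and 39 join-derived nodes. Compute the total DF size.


DF(X) = direct successor contributions + join point contributions
= 25 + 39 = 64

64


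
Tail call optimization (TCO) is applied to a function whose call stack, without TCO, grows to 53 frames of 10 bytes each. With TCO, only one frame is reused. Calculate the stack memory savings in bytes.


Without TCO: 53 * 10 = 530 bytes
With TCO: reuse 1 frame = 10 bytes
Savings = 530 - 10 = 520

520


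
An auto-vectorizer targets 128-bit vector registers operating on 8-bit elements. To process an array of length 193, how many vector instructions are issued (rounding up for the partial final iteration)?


Width = 128 / 8 = 16 elements per vector op
Iterations = ceil(193 / 16) = 13

13


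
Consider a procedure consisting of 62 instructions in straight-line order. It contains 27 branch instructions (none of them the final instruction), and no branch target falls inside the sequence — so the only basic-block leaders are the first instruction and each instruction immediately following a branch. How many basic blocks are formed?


With no in-sequence branch targets, the leaders are the first instruction plus the instruction after each branch.
Number of basic blocks = branches + 1
= 27 + 1 = 28

28


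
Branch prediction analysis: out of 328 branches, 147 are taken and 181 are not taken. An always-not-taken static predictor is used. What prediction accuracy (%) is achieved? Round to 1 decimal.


Predictor: always-not-taken
Correct predictions = 181
Accuracy = 181 / 328 * 100 = 55.2%

55.2


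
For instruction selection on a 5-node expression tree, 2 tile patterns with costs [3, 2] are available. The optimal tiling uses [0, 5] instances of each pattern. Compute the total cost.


Total cost = sum(count_i * cost_i)
= 0*3 + 5*2
= 10

10


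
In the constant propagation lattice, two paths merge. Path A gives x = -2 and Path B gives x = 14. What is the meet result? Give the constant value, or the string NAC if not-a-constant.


Meet operation: if both paths give the same constant, result is that constant; if they differ, result is NAC (not-a-constant).
Path A: -2, Path B: 14 -> differ
Result: not-a-constant -> NAC

NAC


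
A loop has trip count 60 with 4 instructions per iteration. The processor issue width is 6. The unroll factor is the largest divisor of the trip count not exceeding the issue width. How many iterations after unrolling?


Largest divisor of 60 <= 6 is 6
New iterations = 60 / 6 = 10

10


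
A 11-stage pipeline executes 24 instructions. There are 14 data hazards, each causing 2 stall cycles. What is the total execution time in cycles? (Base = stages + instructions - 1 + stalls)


Base cycles = 11 + 24 - 1 = 34
Total stalls = 14 * 2 = 28
Total = 34 + 28 = 62

62


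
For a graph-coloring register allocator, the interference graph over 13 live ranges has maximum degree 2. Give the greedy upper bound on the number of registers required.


Greedy coloring never needs more than (max_degree + 1) colors: when coloring a vertex, at most max_degree neighbors are already colored.
Upper bound = 2 + 1 = 3

3


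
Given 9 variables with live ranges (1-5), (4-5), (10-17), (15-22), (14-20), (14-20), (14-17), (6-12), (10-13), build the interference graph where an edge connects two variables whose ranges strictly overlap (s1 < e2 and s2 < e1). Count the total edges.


Check all pairs for overlapping intervals.
Two intervals (s1,e1) and (s2,e2) overlap if s1 < e2 and s2 < e1.
v0 (1-5) vs v1..v8: overlaps v1 -> 1
v1 (4-5) vs v2..v8: overlaps none -> 0
v2 (10-17) vs v3..v8: overlaps v3, v4, v5, v6, v7, v8 -> 6
v3 (15-22) vs v4..v8: overlaps v4, v5, v6 -> 3
v4 (14-20) vs v5..v8: overlaps v5, v6 -> 2
v5 (14-20) vs v6..v8: overlaps v6 -> 1
v6 (14-17) vs v7..v8: overlaps none -> 0
v7 (6-12) vs v8: overlaps v8 -> 1
Total overlapping pairs = 1 + 0 + 6 + 3 + 2 + 1 + 0 + 1 = 14

14


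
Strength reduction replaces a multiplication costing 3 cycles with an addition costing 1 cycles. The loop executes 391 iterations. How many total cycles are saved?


Per-iteration saving = 3 - 1 = 2
Total saved = 391 * 2 = 782

782


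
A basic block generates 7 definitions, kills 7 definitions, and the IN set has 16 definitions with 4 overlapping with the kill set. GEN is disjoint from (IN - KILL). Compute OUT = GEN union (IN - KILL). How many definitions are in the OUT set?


IN - KILL: 16 - 4 = 12 surviving definitions
OUT = GEN + surviving = 7 + 12 = 19

19


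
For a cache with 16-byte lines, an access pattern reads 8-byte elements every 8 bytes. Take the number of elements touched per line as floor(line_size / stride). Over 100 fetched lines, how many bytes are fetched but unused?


Elements per line = floor(16 / 8) = 2
Bytes used per line = 2 * 8 = 16
Wasted per line = 16 - 16 = 0
Total wasted = 0 * 100 = 0

0
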